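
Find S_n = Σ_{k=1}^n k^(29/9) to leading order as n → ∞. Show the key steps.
S_n ~ (9/38) · n^(38/9)

Integral comparison: Σ_{k=1}^n k^(29/9) = ∫_0^n x^(29/9) dx + O(n^(29/9)). The integral is n^(1 + 29/9) / (1 + 29/9) = n^((29+9)/9) / ((29+9)/9) = (9/38) · n^(38/9).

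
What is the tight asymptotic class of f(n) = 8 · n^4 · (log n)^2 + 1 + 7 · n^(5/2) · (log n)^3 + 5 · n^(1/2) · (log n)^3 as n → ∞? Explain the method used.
f(n) ∈ Θ(n^4 · (log n)^2)

Compare the terms by growth order. For large n, n^a · (log n)^b dominates n^a' · (log n)^b' iff a > a', or (a = a' and b > b'). Ranking the 4 terms shows the dominant one is 8 · n^4 · (log n)^2. Hence f(n) ∈ Θ(n^4 · (log n)^2).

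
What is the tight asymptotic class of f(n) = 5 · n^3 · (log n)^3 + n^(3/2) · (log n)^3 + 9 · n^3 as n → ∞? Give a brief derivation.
f(n) ∈ Θ(n^3 · (log n)^3)

Compare the terms by growth order. For large n, n^a · (log n)^b dominates n^a' · (log n)^b' iff a > a', or (a = a' and b > b'). Ranking the 3 terms shows the dominant one is 5 · n^3 · (log n)^3. Hence f(n) ∈ Θ(n^3 · (log n)^3).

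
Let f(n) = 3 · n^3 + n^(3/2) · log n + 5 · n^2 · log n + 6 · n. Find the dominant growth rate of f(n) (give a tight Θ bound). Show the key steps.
f(n) ∈ Θ(n^3)

Compare the terms by growth order. For large n, n^a · (log n)^b dominates n^a' · (log n)^b' iff a > a', or (a = a' and b > b'). Ranking the 4 terms shows the dominant one is 3 · n^3. Hence f(n) ∈ Θ(n^3).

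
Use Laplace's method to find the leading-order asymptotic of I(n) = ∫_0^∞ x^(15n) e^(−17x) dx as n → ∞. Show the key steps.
I(n) ~ (sqrt(2π·15n) / 17) · (15n/(17e))^(15n)

Write the integrand as exp(15n ln x − 17x) and set f(x) = 15n ln x − 17x. Then f'(x) = 15n/x − 17 = 0 at x* = 15n/17, and f''(x*) = −15n/x*^2 = −17^2/(15n). Laplace's method (interior maximum) gives
  I(n) ~ e^(f(x*)) · sqrt(2π / |f''(x*)|)
        = exp(15n ln(15n/17) − 15n) · sqrt(2π · 15n / 17^2)
        = (15n/17)^(15n) e^(−15n) · sqrt(2π·15n) / 17
        = (sqrt(2π·15n) / 17) · (15n/(17e))^(15n).
This matches Γ(15n+1)/17^(15n+1) with Stirling applied to Γ.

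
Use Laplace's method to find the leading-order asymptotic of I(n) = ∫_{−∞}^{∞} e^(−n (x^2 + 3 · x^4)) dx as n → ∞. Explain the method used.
I(n) ~ sqrt(π/n)

φ(x) = x^2 + 3 · x^4 has its unique global minimum at x* = 0 (since φ'(x) = 2x + 12x^3 = 0 only at x = 0 for real x with both coefficients positive, and φ → ∞ as |x| → ∞). At x* = 0, φ(0) = 0 and φ''(0) = 2. Laplace's method then gives
  I(n) ~ sqrt(2π / (n · φ''(0))) · e^(−n φ(0)) = sqrt(2π / (2n)) = sqrt(π/n).
The 3 · x^4 term contributes only at subleading order (an O(1/n) relative correction).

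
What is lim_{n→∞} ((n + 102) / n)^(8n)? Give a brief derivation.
lim = e^816

Rewrite as (1 + 102/n)^(8n). By the standard limit (1 + x/n)^n → e^x, we have (1 + 102/n)^n → e^102, and raising to the 8th power gives e^816.
More precisely, ln[(1 + 102/n)^(8n)] = 8n · ln(1 + 102/n) = 8n · (102/n + O(1/n^2)) = 816 + O(1/n) → 816.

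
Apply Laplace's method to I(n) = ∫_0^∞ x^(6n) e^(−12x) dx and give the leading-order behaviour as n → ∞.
I(n) ~ (sqrt(2π·6n) / 12) · (6n/(12e))^(6n)

Write the integrand as exp(6n ln x − 12x) and set f(x) = 6n ln x − 12x. Then f'(x) = 6n/x − 12 = 0 at x* = 6n/12, and f''(x*) = −6n/x*^2 = −12^2/(6n). Laplace's method (interior maximum) gives
  I(n) ~ e^(f(x*)) · sqrt(2π / |f''(x*)|)
        = exp(6n ln(6n/12) − 6n) · sqrt(2π · 6n / 12^2)
        = (6n/12)^(6n) e^(−6n) · sqrt(2π·6n) / 12
        = (sqrt(2π·6n) / 12) · (6n/(12e))^(6n).
This matches Γ(6n+1)/12^(6n+1) with Stirling applied to Γ.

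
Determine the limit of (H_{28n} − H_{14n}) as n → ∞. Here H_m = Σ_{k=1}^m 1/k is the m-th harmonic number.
lim = ln(28/14) = ln 2

Euler-Maclaurin gives H_m = ln m + γ + 1/(2m) + O(1/m^2). The γ and O(1/m) terms cancel in the difference:
  H_{28n} − H_{14n} = ln(28n) − ln(14n) + O(1/n) = ln(28/14) + O(1/n).
Hence the limit is ln(28/14) = ln 2.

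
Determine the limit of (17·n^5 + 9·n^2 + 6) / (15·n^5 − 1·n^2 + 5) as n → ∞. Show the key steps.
lim = 17/15

For large n the leading n^5 terms dominate both numerator and denominator. Dividing top and bottom by n^5, every other term tends to 0, leaving 17/15.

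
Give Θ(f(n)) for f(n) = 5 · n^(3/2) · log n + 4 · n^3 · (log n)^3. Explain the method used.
f(n) ∈ Θ(n^3 · (log n)^3)

Compare the terms by growth order. For large n, n^a · (log n)^b dominates n^a' · (log n)^b' iff a > a', or (a = a' and b > b'). Ranking the 2 terms shows the dominant one is 4 · n^3 · (log n)^3. Hence f(n) ∈ Θ(n^3 · (log n)^3).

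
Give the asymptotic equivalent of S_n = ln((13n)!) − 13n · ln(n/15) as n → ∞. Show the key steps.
S_n ~ 13n · (ln 195 − 1) + O(ln n)

Stirling: ln((13n)!) = 13n ln(13n) − 13n + O(ln n).
  S_n = 13n ln(13n) − 13n − 13n ln(n/15) + O(ln n)
      = 13n ln(13n) − 13n ln n + 13n ln 15 − 13n + O(ln n)
      = 13n ln 13 + 13n ln 15 − 13n + O(ln n)
      = 13n (ln 195 − 1) + O(ln n).
Numerically ln(195) − 1 ≈ 4.2730.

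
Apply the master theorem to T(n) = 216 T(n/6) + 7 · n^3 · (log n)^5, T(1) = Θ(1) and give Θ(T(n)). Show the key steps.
T(n) = Θ(n^3 · (log n)^6)

Here log_6 216 = 3 and f(n) = 7 · n^3 · (log n)^5 = Θ(n^(log_6 216) · (log n)^5). This is the extended Case 2 of the master theorem (f matches the critical exponent up to log factors), giving T(n) = Θ(n^(log_6 216) · (log n)^(5+1)) = Θ(n^3 · (log n)^6).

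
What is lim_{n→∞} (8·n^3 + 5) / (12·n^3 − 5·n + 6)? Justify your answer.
lim = 8/12 = 2/3

For large n the leading n^3 terms dominate both numerator and denominator. Dividing top and bottom by n^3, every other term tends to 0, leaving 8/12 = 2/3.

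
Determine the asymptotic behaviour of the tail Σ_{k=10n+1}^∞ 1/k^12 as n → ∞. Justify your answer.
Σ_{k>10n} 1/k^12 ~ 1/(11 · (10n)^11)

Compare to the integral: ∫_{10n}^∞ x^(−12) dx = [−x^(−11)/11]_{10n}^∞ = 1/((12−1)·(10n)^11). Euler-Maclaurin then gives
  Σ_{k>10n} 1/k^12 = ∫_{10n}^∞ dx/x^12 − 1/(2·(10n)^12) + O(1/(10n)^13).
(Equivalently this is ζ(12) − Σ_{k≤10n} 1/k^12.)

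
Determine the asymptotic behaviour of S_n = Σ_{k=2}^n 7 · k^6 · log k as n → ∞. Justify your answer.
S_n ~ n^7 log n − n^7 / 7

By integral comparison, S_n = ∫_1^n 7 · x^6 · log x dx + O(n^6 · log n). For the integral, ∫ x^6 log x dx = n^7 log n / 7 − n^7/49 (integration by parts). Hence S_n ~ n^7 log n − n^7 / 7.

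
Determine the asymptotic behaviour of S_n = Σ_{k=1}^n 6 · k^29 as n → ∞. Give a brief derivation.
S_n ~ n^30 / 5

By integral comparison (Euler-Maclaurin), Σ_{k=1}^n 6 · k^29 = 6 · ∫_0^n x^29 dx + O(n^29) = 6 · n^30/30 = n^30 / 5 + O(n^29). (Equivalently, Faulhaber's formula gives the same leading term.)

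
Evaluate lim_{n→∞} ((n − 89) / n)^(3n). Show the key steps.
lim = e^(−267)

Rewrite as (1 − 89/n)^(3n). By the standard limit (1 + x/n)^n → e^x, we have (1 − 89/n)^n → e^(−89), and raising to the 3rd power gives e^(−267).
More precisely, ln[(1 − 89/n)^(3n)] = 3n · ln(1 − 89/n) = 3n · (-89/n + O(1/n^2)) = -267 + O(1/n) → -267.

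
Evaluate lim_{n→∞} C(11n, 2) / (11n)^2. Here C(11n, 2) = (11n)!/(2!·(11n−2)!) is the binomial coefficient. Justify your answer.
lim = 1/2! = 1/2

With N = 11n → ∞: C(N, 2) / N^2 = [N(N−1)…(N−1)] / (2! · N^2) = (1/2!) · 1 · (1 − 1/(11n)). Each factor → 1 as N → ∞, so the limit is 1/2! = 1/2.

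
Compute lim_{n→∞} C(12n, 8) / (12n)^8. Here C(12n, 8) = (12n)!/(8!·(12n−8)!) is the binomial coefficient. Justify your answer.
lim = 1/8! = 1/40320

With N = 12n → ∞: C(N, 8) / N^8 = [N(N−1)…(N−7)] / (8! · N^8) = (1/8!) · 1 · (1 − 1/(12n)) · … · (1 − 7/(12n)). Each factor → 1 as N → ∞, so the limit is 1/8! = 1/40320.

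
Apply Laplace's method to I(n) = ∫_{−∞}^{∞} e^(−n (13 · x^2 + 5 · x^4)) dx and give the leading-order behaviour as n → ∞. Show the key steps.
I(n) ~ sqrt(π/(13n))

φ(x) = 13 · x^2 + 5 · x^4 has its unique global minimum at x* = 0 (since φ'(x) = 26x + 20x^3 = 0 only at x = 0 for real x with both coefficients positive, and φ → ∞ as |x| → ∞). At x* = 0, φ(0) = 0 and φ''(0) = 26. Laplace's method then gives
  I(n) ~ sqrt(2π / (n · φ''(0))) · e^(−n φ(0)) = sqrt(2π / (26n)) = sqrt(π/(13n)).
The 5 · x^4 term contributes only at subleading order (an O(1/n) relative correction).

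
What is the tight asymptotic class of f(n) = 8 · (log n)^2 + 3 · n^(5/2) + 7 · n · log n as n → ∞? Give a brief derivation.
f(n) ∈ Θ(n^(5/2))

Compare the terms by growth order. For large n, n^a · (log n)^b dominates n^a' · (log n)^b' iff a > a', or (a = a' and b > b'). Ranking the 3 terms shows the dominant one is 3 · n^(5/2). Hence f(n) ∈ Θ(n^(5/2)).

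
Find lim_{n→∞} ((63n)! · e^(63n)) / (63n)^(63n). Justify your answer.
lim = ∞

Stirling: (63n)! ~ sqrt(2π·63n) · (63n/e)^(63n). Hence
  (63n)! · e^(63n) / (63n)^(63n) ~ sqrt(2π·63n) = sqrt(2π·63) · sqrt(n) → ∞.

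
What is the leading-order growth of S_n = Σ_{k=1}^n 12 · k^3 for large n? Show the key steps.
S_n ~ 3 · n^4

By integral comparison (Euler-Maclaurin), Σ_{k=1}^n 12 · k^3 = 12 · ∫_0^n x^3 dx + O(n^3) = 12 · n^4/4 = 3 · n^4 + O(n^3). (Equivalently, Faulhaber's formula gives the same leading term.)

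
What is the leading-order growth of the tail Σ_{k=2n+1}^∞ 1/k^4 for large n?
Σ_{k>2n} 1/k^4 ~ 1/(3 · (2n)^3)

Compare to the integral: ∫_{2n}^∞ x^(−4) dx = [−x^(−3)/3]_{2n}^∞ = 1/((4−1)·(2n)^3). Euler-Maclaurin then gives
  Σ_{k>2n} 1/k^4 = ∫_{2n}^∞ dx/x^4 − 1/(2·(2n)^4) + O(1/(2n)^5).
(Equivalently this is ζ(4) − Σ_{k≤2n} 1/k^4.)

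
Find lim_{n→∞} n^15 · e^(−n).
lim = 0

Exponentials with base > 1 dominate every fixed polynomial: for any fixed c, n^c / e^n → 0 as n → ∞ (e.g. by the ratio test, or since e^n grows faster than any power of n). Hence n^15 · e^(−n) = n^15 / e^n → 0.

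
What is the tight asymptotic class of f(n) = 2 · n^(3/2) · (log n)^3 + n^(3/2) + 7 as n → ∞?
f(n) ∈ Θ(n^(3/2) · (log n)^3)

Compare the terms by growth order. For large n, n^a · (log n)^b dominates n^a' · (log n)^b' iff a > a', or (a = a' and b > b'). Ranking the 3 terms shows the dominant one is 2 · n^(3/2) · (log n)^3. Hence f(n) ∈ Θ(n^(3/2) · (log n)^3).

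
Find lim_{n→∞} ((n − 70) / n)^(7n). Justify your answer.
lim = e^(−490)

Rewrite as (1 − 70/n)^(7n). By the standard limit (1 + x/n)^n → e^x, we have (1 − 70/n)^n → e^(−70), and raising to the 7th power gives e^(−490).
More precisely, ln[(1 − 70/n)^(7n)] = 7n · ln(1 − 70/n) = 7n · (-70/n + O(1/n^2)) = -490 + O(1/n) → -490.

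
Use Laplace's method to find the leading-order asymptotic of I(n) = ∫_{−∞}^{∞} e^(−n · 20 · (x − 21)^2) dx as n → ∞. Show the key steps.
I(n) = sqrt(π/(20n))

Here φ(x) = 20 · (x − 21)^2 has its unique minimum at x* = 21 with φ(x*) = 0 and φ''(x*) = 40. Laplace's method gives
  I(n) ~ e^(−n φ(x*)) · sqrt(2π / (n · φ''(x*))) = sqrt(2π / (40n)) = sqrt(π/(20n)).
This is exact: substituting u = (x − 21)·sqrt(20n) gives I(n) = (1/sqrt(20n)) ∫_{−∞}^{∞} e^(−u^2) du = sqrt(π/(20n)).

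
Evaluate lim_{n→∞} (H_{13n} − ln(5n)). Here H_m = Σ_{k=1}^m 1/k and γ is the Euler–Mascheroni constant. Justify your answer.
lim = ln(13/5) + γ

By Euler-Maclaurin, H_m = ln m + γ + O(1/m). So
  H_{13n} − ln(5n) = ln(13n) + γ − ln(5n) + O(1/n)
                       = ln(13/5) + γ + O(1/n).
Hence the limit is ln(13/5) + γ.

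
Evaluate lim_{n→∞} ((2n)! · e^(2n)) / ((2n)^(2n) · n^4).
lim = 0

Stirling: (2n)! ~ sqrt(2π·2n) · (2n/e)^(2n). Hence
  (2n)! · e^(2n) / (2n)^(2n) ~ sqrt(2π·2n).
Dividing by n^4: sqrt(2π·2n) / n^4 = sqrt(2π·2) · n^((1−8)/2), so the expression behaves like sqrt(2π·2) · n^((1−8)/2) → 0.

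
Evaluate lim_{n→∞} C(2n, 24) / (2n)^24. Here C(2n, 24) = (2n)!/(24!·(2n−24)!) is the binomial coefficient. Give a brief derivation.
lim = 1/24! = 1/620448401733239439360000

With N = 2n → ∞: C(N, 24) / N^24 = [N(N−1)…(N−23)] / (24! · N^24) = (1/24!) · 1 · (1 − 1/(2n)) · … · (1 − 23/(2n)). Each factor → 1 as N → ∞, so the limit is 1/24! = 1/620448401733239439360000.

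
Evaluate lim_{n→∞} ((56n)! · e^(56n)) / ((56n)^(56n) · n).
lim = 0

Stirling: (56n)! ~ sqrt(2π·56n) · (56n/e)^(56n). Hence
  (56n)! · e^(56n) / (56n)^(56n) ~ sqrt(2π·56n).
Dividing by n: sqrt(2π·56n) / n = sqrt(2π·56) · n^((1−2)/2), so the expression behaves like sqrt(2π·56) · n^((1−2)/2) → 0.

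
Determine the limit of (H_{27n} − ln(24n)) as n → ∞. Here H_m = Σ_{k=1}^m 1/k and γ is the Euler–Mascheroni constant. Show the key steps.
lim = ln(9/8) + γ

By Euler-Maclaurin, H_m = ln m + γ + O(1/m). So
  H_{27n} − ln(24n) = ln(27n) + γ − ln(24n) + O(1/n)
                       = ln(27/24) + γ + O(1/n).
Hence the limit is ln(27/24) + γ (= ln(9/8)).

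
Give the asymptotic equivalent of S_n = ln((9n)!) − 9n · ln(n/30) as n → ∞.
S_n ~ 9n · (ln 270 − 1) + O(ln n)

Stirling: ln((9n)!) = 9n ln(9n) − 9n + O(ln n).
  S_n = 9n ln(9n) − 9n − 9n ln(n/30) + O(ln n)
      = 9n ln(9n) − 9n ln n + 9n ln 30 − 9n + O(ln n)
      = 9n ln 9 + 9n ln 30 − 9n + O(ln n)
      = 9n (ln 270 − 1) + O(ln n).
Numerically ln(270) − 1 ≈ 4.5984.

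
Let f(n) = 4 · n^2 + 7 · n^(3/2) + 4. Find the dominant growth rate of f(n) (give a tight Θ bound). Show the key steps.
f(n) ∈ Θ(n^2)

Compare the terms by growth order. For large n, n^a · (log n)^b dominates n^a' · (log n)^b' iff a > a', or (a = a' and b > b'). Ranking the 3 terms shows the dominant one is 4 · n^2. Hence f(n) ∈ Θ(n^2).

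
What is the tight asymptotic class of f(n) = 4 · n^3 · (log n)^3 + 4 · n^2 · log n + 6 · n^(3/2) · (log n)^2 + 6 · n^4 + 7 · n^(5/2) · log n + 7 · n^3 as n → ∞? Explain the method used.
f(n) ∈ Θ(n^4)

Compare the terms by growth order. For large n, n^a · (log n)^b dominates n^a' · (log n)^b' iff a > a', or (a = a' and b > b'). Ranking the 6 terms shows the dominant one is 6 · n^4. Hence f(n) ∈ Θ(n^4).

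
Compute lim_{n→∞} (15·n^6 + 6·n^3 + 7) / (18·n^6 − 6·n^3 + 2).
lim = 15/18 = 5/6

For large n the leading n^6 terms dominate both numerator and denominator. Dividing top and bottom by n^6, every other term tends to 0, leaving 15/18 = 5/6.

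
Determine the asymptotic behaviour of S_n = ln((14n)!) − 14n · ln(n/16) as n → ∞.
S_n ~ 14n · (ln 224 − 1) + O(ln n)

Stirling: ln((14n)!) = 14n ln(14n) − 14n + O(ln n).
  S_n = 14n ln(14n) − 14n − 14n ln(n/16) + O(ln n)
      = 14n ln(14n) − 14n ln n + 14n ln 16 − 14n + O(ln n)
      = 14n ln 14 + 14n ln 16 − 14n + O(ln n)
      = 14n (ln 224 − 1) + O(ln n).
Numerically ln(224) − 1 ≈ 4.4116.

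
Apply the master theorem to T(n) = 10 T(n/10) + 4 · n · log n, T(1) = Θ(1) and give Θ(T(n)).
T(n) = Θ(n · (log n)^2)

Here log_10 10 = 1 and f(n) = 4 · n · log n = Θ(n^(log_10 10) · (log n)^1). This is the extended Case 2 of the master theorem (f matches the critical exponent up to log factors), giving T(n) = Θ(n^(log_10 10) · (log n)^(1+1)) = Θ(n · (log n)^2).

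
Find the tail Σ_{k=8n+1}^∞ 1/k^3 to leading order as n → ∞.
Σ_{k>8n} 1/k^3 ~ 1/(2 · (8n)^2)

Compare to the integral: ∫_{8n}^∞ x^(−3) dx = [−x^(−2)/2]_{8n}^∞ = 1/((3−1)·(8n)^2). Euler-Maclaurin then gives
  Σ_{k>8n} 1/k^3 = ∫_{8n}^∞ dx/x^3 − 1/(2·(8n)^3) + O(1/(8n)^4).
(Equivalently this is ζ(3) − Σ_{k≤8n} 1/k^3.)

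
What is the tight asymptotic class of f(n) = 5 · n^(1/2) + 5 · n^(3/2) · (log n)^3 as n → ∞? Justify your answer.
f(n) ∈ Θ(n^(3/2) · (log n)^3)

Compare the terms by growth order. For large n, n^a · (log n)^b dominates n^a' · (log n)^b' iff a > a', or (a = a' and b > b'). Ranking the 2 terms shows the dominant one is 5 · n^(3/2) · (log n)^3. Hence f(n) ∈ Θ(n^(3/2) · (log n)^3).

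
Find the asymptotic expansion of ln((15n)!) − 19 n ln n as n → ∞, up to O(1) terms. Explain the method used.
ln((15n)!) − 19 n ln n = −4 n ln n + 15(ln 15 − 1) n + (1/2) ln(2π·15n) + O(1/n)

Stirling: ln((15n)!) = 15n ln(15n) − 15n + (1/2) ln(2π·15n) + O(1/n).
Expand 15n ln(15n) = 15n (ln n + ln 15) = 15n ln n + 15n ln 15.
Subtract 19n ln n: leading term is (15 − 19) n ln n = −4 n ln n. The next term is 15n ln 15 − 15n = 15(ln 15 − 1) n. Then the (1/2) ln(2π·15n) correction.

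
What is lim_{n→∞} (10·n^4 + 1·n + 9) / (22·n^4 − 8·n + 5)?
lim = 10/22 = 5/11

For large n the leading n^4 terms dominate both numerator and denominator. Dividing top and bottom by n^4, every other term tends to 0, leaving 10/22 = 5/11.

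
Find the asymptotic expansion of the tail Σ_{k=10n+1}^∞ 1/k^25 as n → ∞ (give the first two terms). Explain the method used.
Σ_{k>10n} 1/k^25 = 1/(24 · (10n)^24) − 1/(2 · (10n)^25) + O(1/(10n)^26)

Compare to the integral: ∫_{10n}^∞ x^(−25) dx = [−x^(−24)/24]_{10n}^∞ = 1/((25−1)·(10n)^24). The Euler-Maclaurin correction adds −f(10n)/2 = −1/(2·(10n)^25). Euler-Maclaurin then gives
  Σ_{k>10n} 1/k^25 = ∫_{10n}^∞ dx/x^25 − 1/(2·(10n)^25) + O(1/(10n)^26).
(Equivalently this is ζ(25) − Σ_{k≤10n} 1/k^25.)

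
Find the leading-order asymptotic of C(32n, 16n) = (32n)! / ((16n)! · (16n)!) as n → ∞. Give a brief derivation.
C(32n, 16n) ~ (4)^(16n) · sqrt(1/(π·16n))

Write N = 16n. Apply Stirling to each factorial:
  (2N)! ~ sqrt(2π·2N) · (2N/e)^(2N),
  N! ~ sqrt(2π N) · (N/e)^N,
  (1N)! ~ sqrt(2π·1N) · (1N/e)^(1N).
The exponential factors combine to (2N)^(2N) / (N^N · (1N)^(1N)) = 2^(2N)/1^(1N) = (2^2/1^1)^N = (4)^N.
The square-root prefactors combine to sqrt(2π·2N) / (sqrt(2π N)·sqrt(2π·1N)) = sqrt(2 / (2π·1·N)) = sqrt(1/(π·16n)).
Substituting N = 16n: C(32n, 16n) ~ (4)^(16n) · sqrt(1/(π·16n)).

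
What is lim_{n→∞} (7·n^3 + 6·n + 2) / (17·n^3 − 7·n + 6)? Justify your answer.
lim = 7/17

For large n the leading n^3 terms dominate both numerator and denominator. Dividing top and bottom by n^3, every other term tends to 0, leaving 7/17.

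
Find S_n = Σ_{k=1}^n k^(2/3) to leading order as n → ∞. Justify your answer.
S_n ~ (3/5) · n^(5/3)

Integral comparison: Σ_{k=1}^n k^(2/3) = ∫_0^n x^(2/3) dx + O(n^(2/3)). The integral is n^(1 + 2/3) / (1 + 2/3) = n^((2+3)/3) / ((2+3)/3) = (3/5) · n^(5/3).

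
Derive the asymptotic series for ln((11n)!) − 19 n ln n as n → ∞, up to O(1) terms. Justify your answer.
ln((11n)!) − 19 n ln n = −8 n ln n + 11(ln 11 − 1) n + (1/2) ln(2π·11n) + O(1/n)

Stirling: ln((11n)!) = 11n ln(11n) − 11n + (1/2) ln(2π·11n) + O(1/n).
Expand 11n ln(11n) = 11n (ln n + ln 11) = 11n ln n + 11n ln 11.
Subtract 19n ln n: leading term is (11 − 19) n ln n = −8 n ln n. The next term is 11n ln 11 − 11n = 11(ln 11 − 1) n. Then the (1/2) ln(2π·11n) correction.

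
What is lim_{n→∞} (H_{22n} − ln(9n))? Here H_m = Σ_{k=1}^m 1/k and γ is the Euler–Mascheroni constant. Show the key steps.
lim = ln(22/9) + γ

By Euler-Maclaurin, H_m = ln m + γ + O(1/m). So
  H_{22n} − ln(9n) = ln(22n) + γ − ln(9n) + O(1/n)
                       = ln(22/9) + γ + O(1/n).
Hence the limit is ln(22/9) + γ.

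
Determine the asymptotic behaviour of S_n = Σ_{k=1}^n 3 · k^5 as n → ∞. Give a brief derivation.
S_n ~ n^6 / 2

By integral comparison (Euler-Maclaurin), Σ_{k=1}^n 3 · k^5 = 3 · ∫_0^n x^5 dx + O(n^5) = 3 · n^6/6 = n^6 / 2 + O(n^5). (Equivalently, Faulhaber's formula gives the same leading term.)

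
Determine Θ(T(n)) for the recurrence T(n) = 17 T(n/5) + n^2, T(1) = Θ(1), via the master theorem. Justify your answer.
T(n) = Θ(n^2)

log_5 17 ≈ 1.760. f(n) = n^2 dominates n^(log_5 17) since 2 > 1.760, and the regularity condition a·f(n/b) = 17·(n/5)^2 = (17/25)·n^2 ≤ c·f(n) holds with c = 17/25 ≈ 0.68 < 1. So this is Case 3: T(n) = Θ(f(n)) = Θ(n^2).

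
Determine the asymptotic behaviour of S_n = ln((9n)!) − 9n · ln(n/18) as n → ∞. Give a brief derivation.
S_n ~ 9n · (ln 162 − 1) + O(ln n)

Stirling: ln((9n)!) = 9n ln(9n) − 9n + O(ln n).
  S_n = 9n ln(9n) − 9n − 9n ln(n/18) + O(ln n)
      = 9n ln(9n) − 9n ln n + 9n ln 18 − 9n + O(ln n)
      = 9n ln 9 + 9n ln 18 − 9n + O(ln n)
      = 9n (ln 162 − 1) + O(ln n).
Numerically ln(162) − 1 ≈ 4.0876.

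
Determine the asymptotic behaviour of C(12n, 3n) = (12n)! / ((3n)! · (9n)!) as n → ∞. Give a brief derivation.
C(12n, 3n) ~ (256/27)^(3n) · sqrt(2/(3π·3n))

Write N = 3n. Apply Stirling to each factorial:
  (4N)! ~ sqrt(2π·4N) · (4N/e)^(4N),
  N! ~ sqrt(2π N) · (N/e)^N,
  (3N)! ~ sqrt(2π·3N) · (3N/e)^(3N).
The exponential factors combine to (4N)^(4N) / (N^N · (3N)^(3N)) = 4^(4N)/3^(3N) = (4^4/3^3)^N = (256/27)^N.
The square-root prefactors combine to sqrt(2π·4N) / (sqrt(2π N)·sqrt(2π·3N)) = sqrt(4 / (2π·3·N)) = sqrt(2/(3π·3n)).
Substituting N = 3n: C(12n, 3n) ~ (256/27)^(3n) · sqrt(2/(3π·3n)).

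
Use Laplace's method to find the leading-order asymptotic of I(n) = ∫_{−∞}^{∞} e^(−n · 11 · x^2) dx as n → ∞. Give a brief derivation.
I(n) = sqrt(π/(11n))

Here φ(x) = 11 · x^2 has its unique minimum at x* = 0 with φ(x*) = 0 and φ''(x*) = 22. Laplace's method gives
  I(n) ~ e^(−n φ(x*)) · sqrt(2π / (n · φ''(x*))) = sqrt(2π / (22n)) = sqrt(π/(11n)).
This is exact: substituting u = (x − 0)·sqrt(11n) gives I(n) = (1/sqrt(11n)) ∫_{−∞}^{∞} e^(−u^2) du = sqrt(π/(11n)).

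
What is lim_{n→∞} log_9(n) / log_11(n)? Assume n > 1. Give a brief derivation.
lim = ln(11) / ln(9) = log_9(11)

Change of base: log_9(n) = ln n / ln 9 and log_11(n) = ln n / ln 11. The ratio is (ln n / ln 9) · (ln 11 / ln n) = ln 11 / ln 9, a constant independent of n. So the limit is ln 11 / ln 9 = log_9(11).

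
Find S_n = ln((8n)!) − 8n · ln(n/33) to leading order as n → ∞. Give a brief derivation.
S_n ~ 8n · (ln 264 − 1) + O(ln n)

Stirling: ln((8n)!) = 8n ln(8n) − 8n + O(ln n).
  S_n = 8n ln(8n) − 8n − 8n ln(n/33) + O(ln n)
      = 8n ln(8n) − 8n ln n + 8n ln 33 − 8n + O(ln n)
      = 8n ln 8 + 8n ln 33 − 8n + O(ln n)
      = 8n (ln 264 − 1) + O(ln n).
Numerically ln(264) − 1 ≈ 4.5759.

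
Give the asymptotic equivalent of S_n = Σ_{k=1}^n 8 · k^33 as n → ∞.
S_n ~ 4 · n^34 / 17

By integral comparison (Euler-Maclaurin), Σ_{k=1}^n 8 · k^33 = 8 · ∫_0^n x^33 dx + O(n^33) = 8 · n^34/34 = 4 · n^34 / 17 + O(n^33). (Equivalently, Faulhaber's formula gives the same leading term.)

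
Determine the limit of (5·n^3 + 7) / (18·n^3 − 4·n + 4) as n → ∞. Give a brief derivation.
lim = 5/18

For large n the leading n^3 terms dominate both numerator and denominator. Dividing top and bottom by n^3, every other term tends to 0, leaving 5/18.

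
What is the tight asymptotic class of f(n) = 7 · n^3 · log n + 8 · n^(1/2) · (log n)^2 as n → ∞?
f(n) ∈ Θ(n^3 · log n)

Compare the terms by growth order. For large n, n^a · (log n)^b dominates n^a' · (log n)^b' iff a > a', or (a = a' and b > b'). Ranking the 2 terms shows the dominant one is 7 · n^3 · log n. Hence f(n) ∈ Θ(n^3 · log n).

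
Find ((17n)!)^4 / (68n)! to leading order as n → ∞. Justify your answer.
((17n)!)^4/(68n)! ~ ((2π·17n)^(3/2) / 2) · 4^(−4·17n)  →  0

Write N = 17n. Stirling: N! ~ sqrt(2π N)(N/e)^N and (4N)! ~ sqrt(2π·4N)·(4N/e)^(4N).
  (N!)^4/(4N)! ~ (2π N)^(4/2) (N/e)^(4N) / [sqrt(2π·4N) (4N/e)^(4N)]
     = (2π N)^(4/2) / sqrt(2π·4N) · (N/(4N))^(4N)
     = (2π N)^((4−1)/2) / 2 · 4^(−4N).
Since 4^4 > 1, the factor 4^(−4N) decays exponentially, so the ratio → 0. Substituting N = 17n gives the stated form.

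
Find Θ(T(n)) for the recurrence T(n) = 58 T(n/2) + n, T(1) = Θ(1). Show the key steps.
T(n) = Θ(n^(log_2 58))

Master theorem: compare f(n) = n to n^(log_2 58) where log_2 58 ≈ 5.858. Since 1 < log_2 58, we have f(n) = O(n^(log_2 58 − ε)) for some ε > 0 — Case 1. Hence T(n) = Θ(n^(log_2 58)).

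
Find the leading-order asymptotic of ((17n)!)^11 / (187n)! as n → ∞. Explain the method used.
((17n)!)^11/(187n)! ~ ((2π·17n)^(10/2) / sqrt(11)) · 11^(−11·17n)  →  0

Write N = 17n. Stirling: N! ~ sqrt(2π N)(N/e)^N and (11N)! ~ sqrt(2π·11N)·(11N/e)^(11N).
  (N!)^11/(11N)! ~ (2π N)^(11/2) (N/e)^(11N) / [sqrt(2π·11N) (11N/e)^(11N)]
     = (2π N)^(11/2) / sqrt(2π·11N) · (N/(11N))^(11N)
     = (2π N)^((11−1)/2) / sqrt(11) · 11^(−11N).
Since 11^11 > 1, the factor 11^(−11N) decays exponentially, so the ratio → 0. Substituting N = 17n gives the stated form.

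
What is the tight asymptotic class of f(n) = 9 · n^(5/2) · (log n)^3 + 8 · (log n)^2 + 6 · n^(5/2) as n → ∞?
f(n) ∈ Θ(n^(5/2) · (log n)^3)

Compare the terms by growth order. For large n, n^a · (log n)^b dominates n^a' · (log n)^b' iff a > a', or (a = a' and b > b'). Ranking the 3 terms shows the dominant one is 9 · n^(5/2) · (log n)^3. Hence f(n) ∈ Θ(n^(5/2) · (log n)^3).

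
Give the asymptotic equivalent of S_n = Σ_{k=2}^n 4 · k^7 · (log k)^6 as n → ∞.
S_n ~ n^8 · (log n)^6 / 2

By integral comparison, S_n = ∫_1^n 4 · x^7 · (log x)^6 dx + O(n^7 · (log n)^6). For the integral, the leading term of ∫_1^n x^7 (log x)^6 dx is n^8/8 · (log n)^6 (by repeated integration by parts; each step lowers the log-exponent and produces a relatively O(1/log n) correction). Hence S_n ~ n^8 · (log n)^6 / 2.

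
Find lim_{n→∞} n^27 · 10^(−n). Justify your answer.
lim = 0

Exponentials with base > 1 dominate every fixed polynomial: for any fixed c, n^c / 10^n → 0 as n → ∞ (e.g. by the ratio test, or by writing 10^n = e^(n ln 10) and noting e^(n ln 10) / n^c → ∞). Hence n^27 · 10^(−n) = n^27 / 10^n → 0.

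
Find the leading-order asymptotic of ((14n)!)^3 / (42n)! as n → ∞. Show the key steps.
((14n)!)^3/(42n)! ~ ((2π·14n)^(2/2) / sqrt(3)) · 3^(−3·14n)  →  0

Write N = 14n. Stirling: N! ~ sqrt(2π N)(N/e)^N and (3N)! ~ sqrt(2π·3N)·(3N/e)^(3N).
  (N!)^3/(3N)! ~ (2π N)^(3/2) (N/e)^(3N) / [sqrt(2π·3N) (3N/e)^(3N)]
     = (2π N)^(3/2) / sqrt(2π·3N) · (N/(3N))^(3N)
     = (2π N)^((3−1)/2) / sqrt(3) · 3^(−3N).
Since 3^3 > 1, the factor 3^(−3N) decays exponentially, so the ratio → 0. Substituting N = 14n gives the stated form.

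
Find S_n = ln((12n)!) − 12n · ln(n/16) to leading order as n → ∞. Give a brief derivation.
S_n ~ 12n · (ln 192 − 1) + O(ln n)

Stirling: ln((12n)!) = 12n ln(12n) − 12n + O(ln n).
  S_n = 12n ln(12n) − 12n − 12n ln(n/16) + O(ln n)
      = 12n ln(12n) − 12n ln n + 12n ln 16 − 12n + O(ln n)
      = 12n ln 12 + 12n ln 16 − 12n + O(ln n)
      = 12n (ln 192 − 1) + O(ln n).
Numerically ln(192) − 1 ≈ 4.2575.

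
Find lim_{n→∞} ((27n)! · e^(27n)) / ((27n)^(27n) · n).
lim = 0

Stirling: (27n)! ~ sqrt(2π·27n) · (27n/e)^(27n). Hence
  (27n)! · e^(27n) / (27n)^(27n) ~ sqrt(2π·27n).
Dividing by n: sqrt(2π·27n) / n = sqrt(2π·27) · n^((1−2)/2), so the expression behaves like sqrt(2π·27) · n^((1−2)/2) → 0.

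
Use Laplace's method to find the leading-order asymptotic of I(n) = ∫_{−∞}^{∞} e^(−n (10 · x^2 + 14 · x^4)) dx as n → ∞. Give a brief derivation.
I(n) ~ sqrt(π/(10n))

φ(x) = 10 · x^2 + 14 · x^4 has its unique global minimum at x* = 0 (since φ'(x) = 20x + 56x^3 = 0 only at x = 0 for real x with both coefficients positive, and φ → ∞ as |x| → ∞). At x* = 0, φ(0) = 0 and φ''(0) = 20. Laplace's method then gives
  I(n) ~ sqrt(2π / (n · φ''(0))) · e^(−n φ(0)) = sqrt(2π / (20n)) = sqrt(π/(10n)).
The 14 · x^4 term contributes only at subleading order (an O(1/n) relative correction).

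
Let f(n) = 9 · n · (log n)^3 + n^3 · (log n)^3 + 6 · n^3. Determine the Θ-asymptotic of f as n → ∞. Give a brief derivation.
f(n) ∈ Θ(n^3 · (log n)^3)

Compare the terms by growth order. For large n, n^a · (log n)^b dominates n^a' · (log n)^b' iff a > a', or (a = a' and b > b'). Ranking the 3 terms shows the dominant one is n^3 · (log n)^3. Hence f(n) ∈ Θ(n^3 · (log n)^3).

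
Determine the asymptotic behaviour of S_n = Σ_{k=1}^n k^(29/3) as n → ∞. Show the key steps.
S_n ~ (3/32) · n^(32/3)

Integral comparison: Σ_{k=1}^n k^(29/3) = ∫_0^n x^(29/3) dx + O(n^(29/3)). The integral is n^(1 + 29/3) / (1 + 29/3) = n^((29+3)/3) / ((29+3)/3) = (3/32) · n^(32/3).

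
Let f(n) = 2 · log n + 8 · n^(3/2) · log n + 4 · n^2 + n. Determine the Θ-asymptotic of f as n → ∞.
f(n) ∈ Θ(n^2)

Compare the terms by growth order. For large n, n^a · (log n)^b dominates n^a' · (log n)^b' iff a > a', or (a = a' and b > b'). Ranking the 4 terms shows the dominant one is 4 · n^2. Hence f(n) ∈ Θ(n^2).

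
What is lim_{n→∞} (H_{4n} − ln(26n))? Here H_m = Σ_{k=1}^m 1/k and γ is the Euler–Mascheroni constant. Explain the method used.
lim = ln(2/13) + γ

By Euler-Maclaurin, H_m = ln m + γ + O(1/m). So
  H_{4n} − ln(26n) = ln(4n) + γ − ln(26n) + O(1/n)
                       = ln(4/26) + γ + O(1/n).
Hence the limit is ln(4/26) + γ (= ln(2/13)).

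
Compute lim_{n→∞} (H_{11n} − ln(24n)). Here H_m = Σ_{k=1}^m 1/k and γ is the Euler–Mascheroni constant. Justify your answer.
lim = ln(11/24) + γ

By Euler-Maclaurin, H_m = ln m + γ + O(1/m). So
  H_{11n} − ln(24n) = ln(11n) + γ − ln(24n) + O(1/n)
                       = ln(11/24) + γ + O(1/n).
Hence the limit is ln(11/24) + γ.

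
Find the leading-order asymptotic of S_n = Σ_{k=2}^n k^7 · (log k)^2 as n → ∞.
S_n ~ n^8 · (log n)^2 / 8

By integral comparison, S_n = ∫_1^n x^7 · (log x)^2 dx + O(n^7 · (log n)^2). For the integral, the leading term of ∫_1^n x^7 (log x)^2 dx is n^8/8 · (log n)^2 (by repeated integration by parts; each step lowers the log-exponent and produces a relatively O(1/log n) correction). Hence S_n ~ n^8 · (log n)^2 / 8.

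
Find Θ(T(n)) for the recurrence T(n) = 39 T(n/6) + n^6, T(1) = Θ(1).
T(n) = Θ(n^6)

log_6 39 ≈ 2.045. f(n) = n^6 dominates n^(log_6 39) since 6 > 2.045, and the regularity condition a·f(n/b) = 39·(n/6)^6 = (39/46656)·n^6 ≤ c·f(n) holds with c = 39/46656 ≈ 0.000836 < 1. So this is Case 3: T(n) = Θ(f(n)) = Θ(n^6).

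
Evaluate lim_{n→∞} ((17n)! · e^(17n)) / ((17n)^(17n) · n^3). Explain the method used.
lim = 0

Stirling: (17n)! ~ sqrt(2π·17n) · (17n/e)^(17n). Hence
  (17n)! · e^(17n) / (17n)^(17n) ~ sqrt(2π·17n).
Dividing by n^3: sqrt(2π·17n) / n^3 = sqrt(2π·17) · n^((1−6)/2), so the expression behaves like sqrt(2π·17) · n^((1−6)/2) → 0.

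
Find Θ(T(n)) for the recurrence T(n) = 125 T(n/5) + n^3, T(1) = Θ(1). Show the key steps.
T(n) = Θ(n^3 log n)

log_5 125 = 3, and f(n) = n^3 = Θ(n^(log_5 125)). This is Case 2 of the master theorem: T(n) = Θ(f(n) · log n) = Θ(n^3 log n).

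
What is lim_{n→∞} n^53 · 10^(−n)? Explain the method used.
lim = 0

Exponentials with base > 1 dominate every fixed polynomial: for any fixed c, n^c / 10^n → 0 as n → ∞ (e.g. by the ratio test, or by writing 10^n = e^(n ln 10) and noting e^(n ln 10) / n^c → ∞). Hence n^53 · 10^(−n) = n^53 / 10^n → 0.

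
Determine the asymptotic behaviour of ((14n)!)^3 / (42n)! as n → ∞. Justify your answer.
((14n)!)^3/(42n)! ~ ((2π·14n)^(2/2) / sqrt(3)) · 3^(−3·14n)  →  0

Write N = 14n. Stirling: N! ~ sqrt(2π N)(N/e)^N and (3N)! ~ sqrt(2π·3N)·(3N/e)^(3N).
  (N!)^3/(3N)! ~ (2π N)^(3/2) (N/e)^(3N) / [sqrt(2π·3N) (3N/e)^(3N)]
     = (2π N)^(3/2) / sqrt(2π·3N) · (N/(3N))^(3N)
     = (2π N)^((3−1)/2) / sqrt(3) · 3^(−3N).
Since 3^3 > 1, the factor 3^(−3N) decays exponentially, so the ratio → 0. Substituting N = 14n gives the stated form.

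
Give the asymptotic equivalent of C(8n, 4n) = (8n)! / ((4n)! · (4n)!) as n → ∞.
C(8n, 4n) ~ (4)^(4n) · sqrt(1/(π·4n))

Write N = 4n. Apply Stirling to each factorial:
  (2N)! ~ sqrt(2π·2N) · (2N/e)^(2N),
  N! ~ sqrt(2π N) · (N/e)^N,
  (1N)! ~ sqrt(2π·1N) · (1N/e)^(1N).
The exponential factors combine to (2N)^(2N) / (N^N · (1N)^(1N)) = 2^(2N)/1^(1N) = (2^2/1^1)^N = (4)^N.
The square-root prefactors combine to sqrt(2π·2N) / (sqrt(2π N)·sqrt(2π·1N)) = sqrt(2 / (2π·1·N)) = sqrt(1/(π·4n)).
Substituting N = 4n: C(8n, 4n) ~ (4)^(4n) · sqrt(1/(π·4n)).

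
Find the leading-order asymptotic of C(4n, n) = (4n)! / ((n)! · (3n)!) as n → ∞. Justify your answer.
C(4n, n) ~ (256/27)^(n) · sqrt(2/(3π·n))

Write N = n. Apply Stirling to each factorial:
  (4N)! ~ sqrt(2π·4N) · (4N/e)^(4N),
  N! ~ sqrt(2π N) · (N/e)^N,
  (3N)! ~ sqrt(2π·3N) · (3N/e)^(3N).
The exponential factors combine to (4N)^(4N) / (N^N · (3N)^(3N)) = 4^(4N)/3^(3N) = (4^4/3^3)^N = (256/27)^N.
The square-root prefactors combine to sqrt(2π·4N) / (sqrt(2π N)·sqrt(2π·3N)) = sqrt(4 / (2π·3·N)) = sqrt(2/(3π·n)).
Substituting N = n: C(4n, n) ~ (256/27)^(n) · sqrt(2/(3π·n)).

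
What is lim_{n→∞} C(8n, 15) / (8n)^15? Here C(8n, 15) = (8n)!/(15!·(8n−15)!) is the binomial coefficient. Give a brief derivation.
lim = 1/15! = 1/1307674368000

With N = 8n → ∞: C(N, 15) / N^15 = [N(N−1)…(N−14)] / (15! · N^15) = (1/15!) · 1 · (1 − 1/(8n)) · … · (1 − 14/(8n)). Each factor → 1 as N → ∞, so the limit is 1/15! = 1/1307674368000.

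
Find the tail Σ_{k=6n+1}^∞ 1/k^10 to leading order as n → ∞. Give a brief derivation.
Σ_{k>6n} 1/k^10 ~ 1/(9 · (6n)^9)

Compare to the integral: ∫_{6n}^∞ x^(−10) dx = [−x^(−9)/9]_{6n}^∞ = 1/((10−1)·(6n)^9). Euler-Maclaurin then gives
  Σ_{k>6n} 1/k^10 = ∫_{6n}^∞ dx/x^10 − 1/(2·(6n)^10) + O(1/(6n)^11).
(Equivalently this is ζ(10) − Σ_{k≤6n} 1/k^10.)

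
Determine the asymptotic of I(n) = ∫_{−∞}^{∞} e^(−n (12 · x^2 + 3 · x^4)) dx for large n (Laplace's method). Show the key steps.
I(n) ~ sqrt(π/(12n))

φ(x) = 12 · x^2 + 3 · x^4 has its unique global minimum at x* = 0 (since φ'(x) = 24x + 12x^3 = 0 only at x = 0 for real x with both coefficients positive, and φ → ∞ as |x| → ∞). At x* = 0, φ(0) = 0 and φ''(0) = 24. Laplace's method then gives
  I(n) ~ sqrt(2π / (n · φ''(0))) · e^(−n φ(0)) = sqrt(2π / (24n)) = sqrt(π/(12n)).
The 3 · x^4 term contributes only at subleading order (an O(1/n) relative correction).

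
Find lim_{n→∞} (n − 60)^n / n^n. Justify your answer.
lim = e^(−60)

Rewrite as (1 − 60/n)^(n). By the standard limit (1 + x/n)^n → e^x, we have (1 − 60/n)^n → e^(−60), and raising to the 1st power gives e^(−60).
More precisely, ln[(1 − 60/n)^(n)] = n · ln(1 − 60/n) = n · (-60/n + O(1/n^2)) = -60 + O(1/n) → -60.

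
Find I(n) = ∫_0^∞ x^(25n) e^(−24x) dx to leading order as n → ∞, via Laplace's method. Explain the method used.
I(n) ~ (sqrt(2π·25n) / 24) · (25n/(24e))^(25n)

Write the integrand as exp(25n ln x − 24x) and set f(x) = 25n ln x − 24x. Then f'(x) = 25n/x − 24 = 0 at x* = 25n/24, and f''(x*) = −25n/x*^2 = −24^2/(25n). Laplace's method (interior maximum) gives
  I(n) ~ e^(f(x*)) · sqrt(2π / |f''(x*)|)
        = exp(25n ln(25n/24) − 25n) · sqrt(2π · 25n / 24^2)
        = (25n/24)^(25n) e^(−25n) · sqrt(2π·25n) / 24
        = (sqrt(2π·25n) / 24) · (25n/(24e))^(25n).
This matches Γ(25n+1)/24^(25n+1) with Stirling applied to Γ.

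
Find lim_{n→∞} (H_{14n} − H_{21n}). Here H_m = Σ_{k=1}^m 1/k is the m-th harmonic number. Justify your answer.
lim = ln(14/21) = ln(2/3)

Euler-Maclaurin gives H_m = ln m + γ + 1/(2m) + O(1/m^2). The γ and O(1/m) terms cancel in the difference:
  H_{14n} − H_{21n} = ln(14n) − ln(21n) + O(1/n) = ln(14/21) + O(1/n).
Hence the limit is ln(14/21) = ln(2/3).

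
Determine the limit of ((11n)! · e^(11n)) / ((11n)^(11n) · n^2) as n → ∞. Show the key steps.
lim = 0

Stirling: (11n)! ~ sqrt(2π·11n) · (11n/e)^(11n). Hence
  (11n)! · e^(11n) / (11n)^(11n) ~ sqrt(2π·11n).
Dividing by n^2: sqrt(2π·11n) / n^2 = sqrt(2π·11) · n^((1−4)/2), so the expression behaves like sqrt(2π·11) · n^((1−4)/2) → 0.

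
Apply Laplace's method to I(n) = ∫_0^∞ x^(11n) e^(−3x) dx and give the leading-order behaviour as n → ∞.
I(n) ~ (sqrt(2π·11n) / 3) · (11n/(3e))^(11n)

Write the integrand as exp(11n ln x − 3x) and set f(x) = 11n ln x − 3x. Then f'(x) = 11n/x − 3 = 0 at x* = 11n/3, and f''(x*) = −11n/x*^2 = −3^2/(11n). Laplace's method (interior maximum) gives
  I(n) ~ e^(f(x*)) · sqrt(2π / |f''(x*)|)
        = exp(11n ln(11n/3) − 11n) · sqrt(2π · 11n / 3^2)
        = (11n/3)^(11n) e^(−11n) · sqrt(2π·11n) / 3
        = (sqrt(2π·11n) / 3) · (11n/(3e))^(11n).
This matches Γ(11n+1)/3^(11n+1) with Stirling applied to Γ.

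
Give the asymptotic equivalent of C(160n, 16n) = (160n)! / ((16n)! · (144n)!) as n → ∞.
C(160n, 16n) ~ (10000000000/387420489)^(16n) · sqrt(5/(9π·16n))

Write N = 16n. Apply Stirling to each factorial:
  (10N)! ~ sqrt(2π·10N) · (10N/e)^(10N),
  N! ~ sqrt(2π N) · (N/e)^N,
  (9N)! ~ sqrt(2π·9N) · (9N/e)^(9N).
The exponential factors combine to (10N)^(10N) / (N^N · (9N)^(9N)) = 10^(10N)/9^(9N) = (10^10/9^9)^N = (10000000000/387420489)^N.
The square-root prefactors combine to sqrt(2π·10N) / (sqrt(2π N)·sqrt(2π·9N)) = sqrt(10 / (2π·9·N)) = sqrt(5/(9π·16n)).
Substituting N = 16n: C(160n, 16n) ~ (10000000000/387420489)^(16n) · sqrt(5/(9π·16n)).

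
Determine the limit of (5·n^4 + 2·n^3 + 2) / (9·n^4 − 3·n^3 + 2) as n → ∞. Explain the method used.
lim = 5/9

For large n the leading n^4 terms dominate both numerator and denominator. Dividing top and bottom by n^4, every other term tends to 0, leaving 5/9.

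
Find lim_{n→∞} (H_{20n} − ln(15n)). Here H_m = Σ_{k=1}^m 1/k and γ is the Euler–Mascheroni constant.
lim = ln(4/3) + γ

By Euler-Maclaurin, H_m = ln m + γ + O(1/m). So
  H_{20n} − ln(15n) = ln(20n) + γ − ln(15n) + O(1/n)
                       = ln(20/15) + γ + O(1/n).
Hence the limit is ln(20/15) + γ (= ln(4/3)).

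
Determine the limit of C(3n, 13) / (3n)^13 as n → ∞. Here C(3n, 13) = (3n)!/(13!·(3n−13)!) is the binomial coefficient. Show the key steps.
lim = 1/13! = 1/6227020800

With N = 3n → ∞: C(N, 13) / N^13 = [N(N−1)…(N−12)] / (13! · N^13) = (1/13!) · 1 · (1 − 1/(3n)) · … · (1 − 12/(3n)). Each factor → 1 as N → ∞, so the limit is 1/13! = 1/6227020800.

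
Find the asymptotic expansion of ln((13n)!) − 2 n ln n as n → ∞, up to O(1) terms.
ln((13n)!) − 2 n ln n = 11 n ln n + 13(ln 13 − 1) n + (1/2) ln(2π·13n) + O(1/n)

Stirling: ln((13n)!) = 13n ln(13n) − 13n + (1/2) ln(2π·13n) + O(1/n).
Expand 13n ln(13n) = 13n (ln n + ln 13) = 13n ln n + 13n ln 13.
Subtract 2n ln n: leading term is (13 − 2) n ln n = 11 n ln n. The next term is 13n ln 13 − 13n = 13(ln 13 − 1) n. Then the (1/2) ln(2π·13n) correction.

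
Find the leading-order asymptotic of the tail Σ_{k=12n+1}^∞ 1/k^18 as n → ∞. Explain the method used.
Σ_{k>12n} 1/k^18 ~ 1/(17 · (12n)^17)

Compare to the integral: ∫_{12n}^∞ x^(−18) dx = [−x^(−17)/17]_{12n}^∞ = 1/((18−1)·(12n)^17). Euler-Maclaurin then gives
  Σ_{k>12n} 1/k^18 = ∫_{12n}^∞ dx/x^18 − 1/(2·(12n)^18) + O(1/(12n)^19).
(Equivalently this is ζ(18) − Σ_{k≤12n} 1/k^18.)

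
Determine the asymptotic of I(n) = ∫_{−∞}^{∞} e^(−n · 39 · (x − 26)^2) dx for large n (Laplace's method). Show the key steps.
I(n) = sqrt(π/(39n))

Here φ(x) = 39 · (x − 26)^2 has its unique minimum at x* = 26 with φ(x*) = 0 and φ''(x*) = 78. Laplace's method gives
  I(n) ~ e^(−n φ(x*)) · sqrt(2π / (n · φ''(x*))) = sqrt(2π / (78n)) = sqrt(π/(39n)).
This is exact: substituting u = (x − 26)·sqrt(39n) gives I(n) = (1/sqrt(39n)) ∫_{−∞}^{∞} e^(−u^2) du = sqrt(π/(39n)).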